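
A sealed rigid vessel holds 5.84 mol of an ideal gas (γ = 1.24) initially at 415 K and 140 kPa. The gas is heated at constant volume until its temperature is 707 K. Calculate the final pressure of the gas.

239 kPa

V₁ = nRT₁/P₁ = 5.84×8.314×415/140 = 144 L.
Isochoric: V stays 144 L; P/T = const ⇒ T₂ = 707 K, P₂ = 239 kPa.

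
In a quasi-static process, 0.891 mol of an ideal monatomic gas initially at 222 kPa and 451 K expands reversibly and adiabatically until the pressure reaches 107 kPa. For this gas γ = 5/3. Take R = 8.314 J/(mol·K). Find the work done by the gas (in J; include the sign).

1270 J

V₁ = nRT₁/P₁ = 0.891×8.314×451/222 = 15.0 L.
Adiabatic: T₂/T₁ = (P₂/P₁)^((γ−1)/γ) ⇒ T₂ = 451×(0.482)^0.400 = 337 K; V₂ = 23.3 L.
ΔU = nCvΔT = 0.891×12.5×(337−451) = -1270 J.
Q = 0 for an adiabatic process, so W = −ΔU = 1270 J.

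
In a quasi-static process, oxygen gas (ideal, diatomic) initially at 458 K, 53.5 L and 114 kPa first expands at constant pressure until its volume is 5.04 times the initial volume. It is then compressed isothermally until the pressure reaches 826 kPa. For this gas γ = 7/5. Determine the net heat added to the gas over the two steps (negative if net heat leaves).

25400 J

n = P₁V₁/(RT₁) = 114×53.5/(8.314×458) = 1.60 mol.
Step 1 — Isobaric: P stays 114 kPa; V/T = const ⇒ T₂ = 2310 K, V₂ = 270 L.
W = PΔV = 114×(270−53.5) kPa·L = 24600 J.
ΔU = nCvΔT = 1.60×20.8×(2310−458) = 61600 J.
Q = ΔU + W = nCpΔT = 86200 J.
State after step 1: P = 114 kPa, V = 270 L, T = 2310 K.
Step 2 — Isothermal: T stays 2310 K; PV = const ⇒ V₂ = 37.2 L, P₂ = 826 kPa.
ΔU = 0 (ideal gas, T constant).
W = nRT ln(V₂/V₁) = 1.60×8.314×2310×ln(0.138) = -60900 J.
Q = ΔU + W = -60900 J.
Net over both steps: W = -36200 J, Q = 25400 J, ΔU = 61600 J.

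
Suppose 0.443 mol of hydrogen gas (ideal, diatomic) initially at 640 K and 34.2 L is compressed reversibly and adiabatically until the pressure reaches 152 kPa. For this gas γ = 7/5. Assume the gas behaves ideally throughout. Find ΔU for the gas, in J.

P₁ = nRT₁/V₁ = 0.443×8.314×640/34.2 = 68.9 kPa.
Adiabatic: T₂/T₁ = (P₂/P₁)^((γ−1)/γ) ⇒ T₂ = 640×(2.21)^0.286 = 802 K; V₂ = 19.4 L.
For an ideal gas ΔU = nCvΔT with Cv = (5/2)R = 20.8 J/(mol·K).
ΔU = 0.443×20.8×(802−640) = 1490 J.

1490 J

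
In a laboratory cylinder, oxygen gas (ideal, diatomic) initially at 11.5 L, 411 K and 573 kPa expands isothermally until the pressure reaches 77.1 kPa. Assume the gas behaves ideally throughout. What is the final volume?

85.5 L

Isothermal: T stays 411 K; PV = const ⇒ V₂ = 85.5 L, P₂ = 77.1 kPa.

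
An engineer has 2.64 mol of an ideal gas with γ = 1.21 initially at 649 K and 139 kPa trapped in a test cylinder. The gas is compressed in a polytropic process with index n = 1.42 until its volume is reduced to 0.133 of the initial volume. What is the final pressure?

2440 kPa

V₁ = nRT₁/P₁ = 2.64×8.314×649/139 = 102 L.
Polytropic n=1.42: T₂ = T₁(V₁/V₂)^(n−1) = 649×(7.52)^0.42 = 1510 K; P₂ = P₁(V₁/V₂)^n = 2440 kPa.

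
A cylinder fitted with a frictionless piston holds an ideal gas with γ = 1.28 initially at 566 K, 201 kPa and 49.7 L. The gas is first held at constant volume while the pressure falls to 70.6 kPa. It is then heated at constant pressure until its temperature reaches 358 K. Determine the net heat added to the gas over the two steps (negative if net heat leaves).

-10300 J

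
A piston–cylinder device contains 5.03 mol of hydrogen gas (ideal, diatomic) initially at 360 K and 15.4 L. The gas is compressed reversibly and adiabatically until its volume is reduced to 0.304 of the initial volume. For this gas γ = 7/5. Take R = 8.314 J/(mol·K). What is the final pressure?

5180 kPa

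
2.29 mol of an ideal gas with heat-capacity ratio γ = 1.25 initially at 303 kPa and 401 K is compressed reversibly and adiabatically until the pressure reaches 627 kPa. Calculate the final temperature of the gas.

464 K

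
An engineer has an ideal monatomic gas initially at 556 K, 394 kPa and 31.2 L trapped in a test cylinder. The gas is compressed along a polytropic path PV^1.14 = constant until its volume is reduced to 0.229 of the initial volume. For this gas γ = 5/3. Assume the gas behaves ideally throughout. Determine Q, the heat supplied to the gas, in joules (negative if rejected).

n = P₁V₁/(RT₁) = 394×31.2/(8.314×556) = 2.66 mol.
Polytropic n=1.14: T₂ = T₁(V₁/V₂)^(n−1) = 556×(4.37)^0.14 = 683 K; P₂ = P₁(V₁/V₂)^n = 2110 kPa.
W = (P₁V₁−P₂V₂)/(n−1) = (394×31.2−2110×7.14)/0.14 = -20100 J.
ΔU = nCvΔT = 2.66×12.5×(683−556) = 4230 J.
Q = ΔU + W = -15900 J.

-15900 J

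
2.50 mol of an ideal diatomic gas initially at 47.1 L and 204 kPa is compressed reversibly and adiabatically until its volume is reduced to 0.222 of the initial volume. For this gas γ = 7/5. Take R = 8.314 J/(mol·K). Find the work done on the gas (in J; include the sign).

T₁ = P₁V₁/(nR) = 204×47.1/(2.50×8.314) = 462 K.
Adiabatic: TV^(γ−1) = const ⇒ T₂ = 462×(4.50)^0.400 = 844 K; PV^γ = const ⇒ P₂ = 1680 kPa.
ΔU = nCvΔT = 2.50×20.8×(844−462) = 19800 J.
Q = 0 for an adiabatic process, so W = −ΔU = -19800 J.
Work done on the gas = −W_by = 19800 J.

19800 J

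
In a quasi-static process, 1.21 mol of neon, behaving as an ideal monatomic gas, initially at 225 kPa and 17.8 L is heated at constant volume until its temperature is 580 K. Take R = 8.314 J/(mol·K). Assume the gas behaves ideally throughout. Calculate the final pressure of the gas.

328 kPa

T₁ = P₁V₁/(nR) = 225×17.8/(1.21×8.314) = 398 K.
Isochoric: V stays 17.8 L; P/T = const ⇒ T₂ = 580 K, P₂ = 328 kPa.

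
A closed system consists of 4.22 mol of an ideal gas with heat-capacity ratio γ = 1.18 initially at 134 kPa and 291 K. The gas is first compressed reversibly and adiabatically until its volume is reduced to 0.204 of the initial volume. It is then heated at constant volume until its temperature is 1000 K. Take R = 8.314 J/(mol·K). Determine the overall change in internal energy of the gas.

V₁ = nRT₁/P₁ = 4.22×8.314×291/134 = 76.2 L.
Step 1 — Adiabatic: TV^(γ−1) = const ⇒ T₂ = 291×(4.90)^0.180 = 387 K; PV^γ = const ⇒ P₂ = 874 kPa.
ΔU = nCvΔT = 4.22×46.2×(387−291) = 18800 J.
Q = 0 for an adiabatic process, so W = −ΔU = -18800 J.
State after step 1: P = 874 kPa, V = 15.5 L, T = 387 K.
Step 2 — Isochoric: V stays 15.5 L; P/T = const ⇒ T₂ = 1000 K, P₂ = 2260 kPa.
W = 0 (no volume change).
ΔU = nCvΔT = 4.22×46.2×(1000−387) = 119000 J.
Q = ΔU = 119000 J.
Net over both steps: W = -18800 J, Q = 119000 J, ΔU = 138000 J.

138000 J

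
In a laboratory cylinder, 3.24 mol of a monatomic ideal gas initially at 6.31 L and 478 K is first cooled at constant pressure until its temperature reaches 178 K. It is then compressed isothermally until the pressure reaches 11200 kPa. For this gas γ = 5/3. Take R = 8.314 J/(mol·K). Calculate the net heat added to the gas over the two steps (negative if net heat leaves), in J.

P₁ = nRT₁/V₁ = 3.24×8.314×478/6.31 = 2040 kPa.
Step 1 — Isobaric: P stays 2040 kPa; V/T = const ⇒ T₂ = 178 K, V₂ = 2.35 L.
W = PΔV = 2040×(2.35−6.31) kPa·L = -8080 J.
ΔU = nCvΔT = 3.24×12.5×(178−478) = -12100 J.
Q = ΔU + W = nCpΔT = -20200 J.
State after step 1: P = 2040 kPa, V = 2.35 L, T = 178 K.
Step 2 — Isothermal: T stays 178 K; PV = const ⇒ V₂ = 0.428 L, P₂ = 11200 kPa.
ΔU = 0 (ideal gas, T constant).
W = nRT ln(V₂/V₁) = 3.24×8.314×178×ln(0.182) = -8160 J.
Q = ΔU + W = -8160 J.
Net over both steps: W = -16200 J, Q = -28400 J, ΔU = -12100 J.

-28400 J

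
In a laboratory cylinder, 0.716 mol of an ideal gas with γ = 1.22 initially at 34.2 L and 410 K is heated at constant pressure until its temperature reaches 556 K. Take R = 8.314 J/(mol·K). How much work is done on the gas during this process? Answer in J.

-869 J

P₁ = nRT₁/V₁ = 0.716×8.314×410/34.2 = 71.4 kPa.
Isobaric: P stays 71.4 kPa; V/T = const ⇒ T₂ = 556 K, V₂ = 46.4 L.
W = PΔV = 71.4×(46.4−34.2) kPa·L = 869 J.
Work done on the gas = −W_by = -869 J.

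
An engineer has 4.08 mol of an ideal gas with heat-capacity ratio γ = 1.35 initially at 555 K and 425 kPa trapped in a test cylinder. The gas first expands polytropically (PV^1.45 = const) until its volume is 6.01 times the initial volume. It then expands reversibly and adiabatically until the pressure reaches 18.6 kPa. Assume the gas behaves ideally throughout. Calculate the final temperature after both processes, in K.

V₁ = nRT₁/P₁ = 4.08×8.314×555/425 = 44.3 L.
Step 1 — Polytropic n=1.45: T₂ = T₁(V₁/V₂)^(n−1) = 555×(0.166)^0.45 = 248 K; P₂ = P₁(V₁/V₂)^n = 31.6 kPa.
W = (P₁V₁−P₂V₂)/(n−1) = (425×44.3−31.6×266)/0.45 = 23200 J.
ΔU = nCvΔT = 4.08×23.8×(248−555) = -29800 J.
Q = ΔU + W = -6620 J.
State after step 1: P = 31.6 kPa, V = 266 L, T = 248 K.
Step 2 — Adiabatic: T₂/T₁ = (P₂/P₁)^((γ−1)/γ) ⇒ T₂ = 248×(0.590)^0.259 = 216 K; V₂ = 394 L.
ΔU = nCvΔT = 4.08×23.8×(216−248) = -3070 J.
Q = 0 for an adiabatic process, so W = −ΔU = 3070 J.
Net over both steps: W = 26200 J, Q = -6620 J, ΔU = -32900 J.

216 K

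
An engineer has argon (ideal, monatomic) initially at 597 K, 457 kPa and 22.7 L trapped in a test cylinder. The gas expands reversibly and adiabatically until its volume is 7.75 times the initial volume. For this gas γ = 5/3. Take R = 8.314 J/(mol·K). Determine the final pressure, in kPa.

15.1 kPa

Adiabatic: TV^(γ−1) = const ⇒ T₂ = 597×(0.129)^0.667 = 152 K; PV^γ = const ⇒ P₂ = 15.1 kPa.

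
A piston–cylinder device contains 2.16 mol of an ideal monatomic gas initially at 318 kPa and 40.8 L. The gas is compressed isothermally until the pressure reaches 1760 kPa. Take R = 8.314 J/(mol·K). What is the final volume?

7.37 L

T₁ = P₁V₁/(nR) = 318×40.8/(2.16×8.314) = 722 K.
Isothermal: T stays 722 K; PV = const ⇒ V₂ = 7.37 L, P₂ = 1760 kPa.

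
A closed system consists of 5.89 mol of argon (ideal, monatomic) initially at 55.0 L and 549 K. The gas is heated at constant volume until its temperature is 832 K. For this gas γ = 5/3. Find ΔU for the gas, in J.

20800 J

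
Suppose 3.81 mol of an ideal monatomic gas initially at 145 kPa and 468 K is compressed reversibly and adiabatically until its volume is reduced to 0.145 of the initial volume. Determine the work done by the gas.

-58300 J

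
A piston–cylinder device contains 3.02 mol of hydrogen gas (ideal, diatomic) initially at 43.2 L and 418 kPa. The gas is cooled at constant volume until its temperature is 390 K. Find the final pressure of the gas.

T₁ = P₁V₁/(nR) = 418×43.2/(3.02×8.314) = 719 K.
Isochoric: V stays 43.2 L; P/T = const ⇒ T₂ = 390 K, P₂ = 227 kPa.

227 kPa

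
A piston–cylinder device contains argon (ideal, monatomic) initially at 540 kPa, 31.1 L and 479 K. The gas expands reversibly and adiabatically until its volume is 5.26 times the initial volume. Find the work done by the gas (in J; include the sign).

n = P₁V₁/(RT₁) = 540×31.1/(8.314×479) = 4.22 mol.
Adiabatic: TV^(γ−1) = const ⇒ T₂ = 479×(0.190)^0.667 = 158 K; PV^γ = const ⇒ P₂ = 33.9 kPa.
ΔU = nCvΔT = 4.22×12.5×(158−479) = -16900 J.
Q = 0 for an adiabatic process, so W = −ΔU = 16900 J.

16900 J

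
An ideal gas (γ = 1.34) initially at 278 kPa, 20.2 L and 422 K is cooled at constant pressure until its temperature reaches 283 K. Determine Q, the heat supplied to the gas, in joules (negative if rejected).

-7290 J

n = P₁V₁/(RT₁) = 278×20.2/(8.314×422) = 1.60 mol.
Isobaric: P stays 278 kPa; V/T = const ⇒ T₂ = 283 K, V₂ = 13.5 L.
W = PΔV = 278×(13.5−20.2) kPa·L = -1850 J.
ΔU = nCvΔT = 1.60×24.5×(283−422) = -5440 J.
Q = ΔU + W = nCpΔT = -7290 J.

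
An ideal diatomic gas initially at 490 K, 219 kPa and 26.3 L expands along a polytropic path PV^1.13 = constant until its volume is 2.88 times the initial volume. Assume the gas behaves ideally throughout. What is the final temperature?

Polytropic n=1.13: T₂ = T₁(V₁/V₂)^(n−1) = 490×(0.347)^0.13 = 427 K; P₂ = P₁(V₁/V₂)^n = 66.3 kPa.

427 K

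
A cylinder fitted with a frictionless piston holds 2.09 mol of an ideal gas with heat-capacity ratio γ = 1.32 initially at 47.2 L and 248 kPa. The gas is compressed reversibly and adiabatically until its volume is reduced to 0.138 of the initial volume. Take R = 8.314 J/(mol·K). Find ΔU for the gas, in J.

32400 J

T₁ = P₁V₁/(nR) = 248×47.2/(2.09×8.314) = 674 K.
Adiabatic: TV^(γ−1) = const ⇒ T₂ = 674×(7.25)^0.320 = 1270 K; PV^γ = const ⇒ P₂ = 3390 kPa.
For an ideal gas ΔU = nCvΔT with Cv = R/(γ−1) = 26.0 J/(mol·K).
ΔU = 2.09×26.0×(1270−674) = 32400 J.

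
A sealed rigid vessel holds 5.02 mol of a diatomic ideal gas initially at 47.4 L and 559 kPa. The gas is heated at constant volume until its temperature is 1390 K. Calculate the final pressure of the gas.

1220 kPa

T₁ = P₁V₁/(nR) = 559×47.4/(5.02×8.314) = 635 K.
Isochoric: V stays 47.4 L; P/T = const ⇒ T₂ = 1390 K, P₂ = 1220 kPa.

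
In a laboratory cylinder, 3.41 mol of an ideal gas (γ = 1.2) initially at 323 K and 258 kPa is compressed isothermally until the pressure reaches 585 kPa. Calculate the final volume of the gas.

V₁ = nRT₁/P₁ = 3.41×8.314×323/258 = 35.5 L.
Isothermal: T stays 323 K; PV = const ⇒ V₂ = 15.7 L, P₂ = 585 kPa.

15.7 L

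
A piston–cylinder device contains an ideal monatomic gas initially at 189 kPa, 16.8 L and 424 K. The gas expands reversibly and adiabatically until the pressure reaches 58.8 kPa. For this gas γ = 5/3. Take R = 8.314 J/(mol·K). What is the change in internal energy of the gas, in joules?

n = P₁V₁/(RT₁) = 189×16.8/(8.314×424) = 0.901 mol.
Adiabatic: T₂/T₁ = (P₂/P₁)^((γ−1)/γ) ⇒ T₂ = 424×(0.311)^0.400 = 266 K; V₂ = 33.9 L.
For an ideal gas ΔU = nCvΔT with Cv = (3/2)R = 12.5 J/(mol·K).
ΔU = 0.901×12.5×(266−424) = -1780 J.

-1780 J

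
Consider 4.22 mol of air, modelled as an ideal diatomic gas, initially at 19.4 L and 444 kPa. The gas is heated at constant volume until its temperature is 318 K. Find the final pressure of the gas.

575 kPa

T₁ = P₁V₁/(nR) = 444×19.4/(4.22×8.314) = 246 K.
Isochoric: V stays 19.4 L; P/T = const ⇒ T₂ = 318 K, P₂ = 575 kPa.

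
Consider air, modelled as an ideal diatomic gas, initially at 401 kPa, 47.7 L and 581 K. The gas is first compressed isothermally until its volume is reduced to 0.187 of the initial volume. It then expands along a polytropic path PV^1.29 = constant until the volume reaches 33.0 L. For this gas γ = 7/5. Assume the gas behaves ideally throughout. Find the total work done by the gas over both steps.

-11200 J

n = P₁V₁/(RT₁) = 401×47.7/(8.314×581) = 3.96 mol.
Step 1 — Isothermal: T stays 581 K; PV = const ⇒ V₂ = 8.92 L, P₂ = 2140 kPa.
ΔU = 0 (ideal gas, T constant).
W = nRT ln(V₂/V₁) = 3.96×8.314×581×ln(0.187) = -32100 J.
Q = ΔU + W = -32100 J.
State after step 1: P = 2140 kPa, V = 8.92 L, T = 581 K.
Step 2 — Polytropic n=1.29: T₂ = T₁(V₁/V₂)^(n−1) = 581×(0.270)^0.29 = 398 K; P₂ = P₁(V₁/V₂)^n = 397 kPa.
W = (P₁V₁−P₂V₂)/(n−1) = (2140×8.92−397×33.0)/0.29 = 20800 J.
ΔU = nCvΔT = 3.96×20.8×(398−581) = -15100 J.
Q = ΔU + W = 5730 J.
Net over both steps: W = -11200 J, Q = -26300 J, ΔU = -15100 J.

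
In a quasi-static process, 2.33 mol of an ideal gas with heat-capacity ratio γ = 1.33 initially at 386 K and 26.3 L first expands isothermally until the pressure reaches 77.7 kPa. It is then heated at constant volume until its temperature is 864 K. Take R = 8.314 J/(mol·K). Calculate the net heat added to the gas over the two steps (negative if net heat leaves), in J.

P₁ = nRT₁/V₁ = 2.33×8.314×386/26.3 = 284 kPa.
Step 1 — Isothermal: T stays 386 K; PV = const ⇒ V₂ = 96.2 L, P₂ = 77.7 kPa.
ΔU = 0 (ideal gas, T constant).
W = nRT ln(V₂/V₁) = 2.33×8.314×386×ln(3.66) = 9700 J.
Q = ΔU + W = 9700 J.
State after step 1: P = 77.7 kPa, V = 96.2 L, T = 386 K.
Step 2 — Isochoric: V stays 96.2 L; P/T = const ⇒ T₂ = 864 K, P₂ = 174 kPa.
W = 0 (no volume change).
ΔU = nCvΔT = 2.33×25.2×(864−386) = 28100 J.
Q = ΔU = 28100 J.
Net over both steps: W = 9700 J, Q = 37800 J, ΔU = 28100 J.

37800 J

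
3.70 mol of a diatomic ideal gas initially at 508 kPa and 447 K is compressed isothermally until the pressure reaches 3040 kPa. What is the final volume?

V₁ = nRT₁/P₁ = 3.70×8.314×447/508 = 27.1 L.
Isothermal: T stays 447 K; PV = const ⇒ V₂ = 4.52 L, P₂ = 3040 kPa.

4.52 L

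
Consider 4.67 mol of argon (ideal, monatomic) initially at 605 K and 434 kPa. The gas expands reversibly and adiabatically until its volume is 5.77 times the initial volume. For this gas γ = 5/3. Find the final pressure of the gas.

V₁ = nRT₁/P₁ = 4.67×8.314×605/434 = 54.1 L.
Adiabatic: TV^(γ−1) = const ⇒ T₂ = 605×(0.173)^0.667 = 188 K; PV^γ = const ⇒ P₂ = 23.4 kPa.

23.4 kPa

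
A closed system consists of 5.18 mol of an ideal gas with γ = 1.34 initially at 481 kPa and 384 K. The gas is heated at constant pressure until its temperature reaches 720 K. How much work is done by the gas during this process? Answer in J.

14500 J

V₁ = nRT₁/P₁ = 5.18×8.314×384/481 = 34.4 L.
Isobaric: P stays 481 kPa; V/T = const ⇒ T₂ = 720 K, V₂ = 64.5 L.
W = PΔV = 481×(64.5−34.4) kPa·L = 14500 J.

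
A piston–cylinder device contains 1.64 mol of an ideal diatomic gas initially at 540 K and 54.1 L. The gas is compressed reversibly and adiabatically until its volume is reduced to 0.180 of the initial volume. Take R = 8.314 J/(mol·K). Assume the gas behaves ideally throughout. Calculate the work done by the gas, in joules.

P₁ = nRT₁/V₁ = 1.64×8.314×540/54.1 = 136 kPa.
Adiabatic: TV^(γ−1) = const ⇒ T₂ = 540×(5.56)^0.400 = 1070 K; PV^γ = const ⇒ P₂ = 1500 kPa.
ΔU = nCvΔT = 1.64×20.8×(1070−540) = 18100 J.
Q = 0 for an adiabatic process, so W = −ΔU = -18100 J.

-18100 J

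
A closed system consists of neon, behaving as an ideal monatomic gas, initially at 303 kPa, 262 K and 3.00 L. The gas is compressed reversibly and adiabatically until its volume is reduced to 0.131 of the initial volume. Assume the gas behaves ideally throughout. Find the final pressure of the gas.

Adiabatic: TV^(γ−1) = const ⇒ T₂ = 262×(7.63)^0.667 = 1020 K; PV^γ = const ⇒ P₂ = 8970 kPa.

8970 kPa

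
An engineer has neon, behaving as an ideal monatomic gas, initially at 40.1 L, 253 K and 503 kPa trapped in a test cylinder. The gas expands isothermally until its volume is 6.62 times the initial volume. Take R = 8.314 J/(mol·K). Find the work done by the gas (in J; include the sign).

n = P₁V₁/(RT₁) = 503×40.1/(8.314×253) = 9.59 mol.
Isothermal: T stays 253 K; PV = const ⇒ V₂ = 265 L, P₂ = 76.0 kPa.
W = nRT ln(V₂/V₁) = 9.59×8.314×253×ln(6.62) = 38100 J.

38100 J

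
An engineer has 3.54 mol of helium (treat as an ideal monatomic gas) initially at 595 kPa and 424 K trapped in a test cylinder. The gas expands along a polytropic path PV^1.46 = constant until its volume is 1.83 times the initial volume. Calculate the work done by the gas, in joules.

V₁ = nRT₁/P₁ = 3.54×8.314×424/595 = 21.0 L.
Polytropic n=1.46: T₂ = T₁(V₁/V₂)^(n−1) = 424×(0.546)^0.46 = 321 K; P₂ = P₁(V₁/V₂)^n = 246 kPa.
W = (P₁V₁−P₂V₂)/(n−1) = (595×21.0−246×38.4)/0.46 = 6580 J.

6580 J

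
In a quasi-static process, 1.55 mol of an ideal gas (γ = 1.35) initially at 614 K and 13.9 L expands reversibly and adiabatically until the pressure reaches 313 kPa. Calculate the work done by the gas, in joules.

P₁ = nRT₁/V₁ = 1.55×8.314×614/13.9 = 569 kPa.
Adiabatic: T₂/T₁ = (P₂/P₁)^((γ−1)/γ) ⇒ T₂ = 614×(0.550)^0.259 = 526 K; V₂ = 21.6 L.
ΔU = nCvΔT = 1.55×23.8×(526−614) = -3250 J.
Q = 0 for an adiabatic process, so W = −ΔU = 3250 J.

3250 J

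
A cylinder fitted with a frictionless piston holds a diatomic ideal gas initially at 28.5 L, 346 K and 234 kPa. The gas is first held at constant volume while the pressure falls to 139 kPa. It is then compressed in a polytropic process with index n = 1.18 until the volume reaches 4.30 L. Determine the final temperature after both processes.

289 K

n = P₁V₁/(RT₁) = 234×28.5/(8.314×346) = 2.32 mol.
Step 1 — Isochoric: V stays 28.5 L; P/T = const ⇒ T₂ = 206 K, P₂ = 139 kPa.
W = 0 (no volume change).
ΔU = nCvΔT = 2.32×20.8×(206−346) = -6770 J.
Q = ΔU = -6770 J.
State after step 1: P = 139 kPa, V = 28.5 L, T = 206 K.
Step 2 — Polytropic n=1.18: T₂ = T₁(V₁/V₂)^(n−1) = 206×(6.63)^0.18 = 289 K; P₂ = P₁(V₁/V₂)^n = 1290 kPa.
W = (P₁V₁−P₂V₂)/(n−1) = (139×28.5−1290×4.30)/0.18 = -8930 J.
ΔU = nCvΔT = 2.32×20.8×(289−206) = 4020 J.
Q = ΔU + W = -4910 J.
Net over both steps: W = -8930 J, Q = -11700 J, ΔU = -2750 J.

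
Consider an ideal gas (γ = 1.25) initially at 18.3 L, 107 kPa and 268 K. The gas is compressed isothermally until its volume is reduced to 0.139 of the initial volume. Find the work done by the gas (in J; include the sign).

n = P₁V₁/(RT₁) = 107×18.3/(8.314×268) = 0.879 mol.
Isothermal: T stays 268 K; PV = const ⇒ V₂ = 2.54 L, P₂ = 770 kPa.
W = nRT ln(V₂/V₁) = 0.879×8.314×268×ln(0.139) = -3860 J.

-3860 J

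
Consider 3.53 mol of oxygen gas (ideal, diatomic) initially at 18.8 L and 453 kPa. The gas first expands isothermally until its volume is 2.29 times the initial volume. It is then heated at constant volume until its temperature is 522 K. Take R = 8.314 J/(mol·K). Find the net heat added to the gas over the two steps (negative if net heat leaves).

24100 J

T₁ = P₁V₁/(nR) = 453×18.8/(3.53×8.314) = 290 K.
Step 1 — Isothermal: T stays 290 K; PV = const ⇒ V₂ = 43.1 L, P₂ = 198 kPa.
ΔU = 0 (ideal gas, T constant).
W = nRT ln(V₂/V₁) = 3.53×8.314×290×ln(2.29) = 7060 J.
Q = ΔU + W = 7060 J.
State after step 1: P = 198 kPa, V = 43.1 L, T = 290 K.
Step 2 — Isochoric: V stays 43.1 L; P/T = const ⇒ T₂ = 522 K, P₂ = 356 kPa.
W = 0 (no volume change).
ΔU = nCvΔT = 3.53×20.8×(522−290) = 17000 J.
Q = ΔU = 17000 J.
Net over both steps: W = 7060 J, Q = 24100 J, ΔU = 17000 J.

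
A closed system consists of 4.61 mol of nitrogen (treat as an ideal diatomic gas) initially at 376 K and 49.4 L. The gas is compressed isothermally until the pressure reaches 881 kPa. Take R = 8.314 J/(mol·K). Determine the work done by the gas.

P₁ = nRT₁/V₁ = 4.61×8.314×376/49.4 = 292 kPa.
Isothermal: T stays 376 K; PV = const ⇒ V₂ = 16.4 L, P₂ = 881 kPa.
W = nRT ln(V₂/V₁) = 4.61×8.314×376×ln(0.331) = -15900 J.

-15900 J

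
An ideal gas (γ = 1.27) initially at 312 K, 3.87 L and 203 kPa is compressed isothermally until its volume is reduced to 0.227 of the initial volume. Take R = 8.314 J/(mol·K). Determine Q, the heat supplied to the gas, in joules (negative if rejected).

-1160 J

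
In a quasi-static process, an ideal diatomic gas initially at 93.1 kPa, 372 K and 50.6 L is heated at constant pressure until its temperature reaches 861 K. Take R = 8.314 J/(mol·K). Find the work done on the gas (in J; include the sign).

-6190 J

n = P₁V₁/(RT₁) = 93.1×50.6/(8.314×372) = 1.52 mol.
Isobaric: P stays 93.1 kPa; V/T = const ⇒ T₂ = 861 K, V₂ = 117 L.
W = PΔV = 93.1×(117−50.6) kPa·L = 6190 J.
Work done on the gas = −W_by = -6190 J.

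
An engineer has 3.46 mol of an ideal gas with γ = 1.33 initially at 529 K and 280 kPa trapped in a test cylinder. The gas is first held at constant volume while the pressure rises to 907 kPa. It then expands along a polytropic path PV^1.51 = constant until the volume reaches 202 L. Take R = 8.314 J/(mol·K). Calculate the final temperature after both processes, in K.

877 K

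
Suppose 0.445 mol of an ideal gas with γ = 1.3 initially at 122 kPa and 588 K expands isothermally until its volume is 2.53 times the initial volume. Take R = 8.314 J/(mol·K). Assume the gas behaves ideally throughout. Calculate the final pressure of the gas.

V₁ = nRT₁/P₁ = 0.445×8.314×588/122 = 17.8 L.
Isothermal: T stays 588 K; PV = const ⇒ V₂ = 45.1 L, P₂ = 48.2 kPa.

48.2 kPa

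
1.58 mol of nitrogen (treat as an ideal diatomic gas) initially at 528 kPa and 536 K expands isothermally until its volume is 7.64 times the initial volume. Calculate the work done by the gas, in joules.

14300 J

V₁ = nRT₁/P₁ = 1.58×8.314×536/528 = 13.3 L.
Isothermal: T stays 536 K; PV = const ⇒ V₂ = 102 L, P₂ = 69.1 kPa.
W = nRT ln(V₂/V₁) = 1.58×8.314×536×ln(7.64) = 14300 J.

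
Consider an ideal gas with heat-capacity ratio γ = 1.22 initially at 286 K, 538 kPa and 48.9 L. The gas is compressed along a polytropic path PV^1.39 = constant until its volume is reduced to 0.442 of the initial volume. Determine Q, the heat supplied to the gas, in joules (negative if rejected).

n = P₁V₁/(RT₁) = 538×48.9/(8.314×286) = 11.1 mol.
Polytropic n=1.39: T₂ = T₁(V₁/V₂)^(n−1) = 286×(2.26)^0.39 = 393 K; P₂ = P₁(V₁/V₂)^n = 1670 kPa.
W = (P₁V₁−P₂V₂)/(n−1) = (538×48.9−1670×21.6)/0.39 = -25300 J.
ΔU = nCvΔT = 11.1×37.8×(393−286) = 44800 J.
Q = ΔU + W = 19500 J.

19500 J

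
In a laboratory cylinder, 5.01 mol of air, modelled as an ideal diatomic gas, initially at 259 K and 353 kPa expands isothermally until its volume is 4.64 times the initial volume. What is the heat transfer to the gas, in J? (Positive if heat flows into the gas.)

16600 J

V₁ = nRT₁/P₁ = 5.01×8.314×259/353 = 30.6 L.
Isothermal: T stays 259 K; PV = const ⇒ V₂ = 142 L, P₂ = 76.1 kPa.
ΔU = 0 (ideal gas, T constant).
W = nRT ln(V₂/V₁) = 5.01×8.314×259×ln(4.64) = 16600 J.
Q = ΔU + W = 16600 J.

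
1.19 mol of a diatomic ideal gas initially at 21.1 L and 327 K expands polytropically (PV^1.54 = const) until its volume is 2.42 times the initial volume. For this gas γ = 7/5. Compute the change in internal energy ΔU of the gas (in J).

P₁ = nRT₁/V₁ = 1.19×8.314×327/21.1 = 153 kPa.
Polytropic n=1.54: T₂ = T₁(V₁/V₂)^(n−1) = 327×(0.413)^0.54 = 203 K; P₂ = P₁(V₁/V₂)^n = 39.3 kPa.
For an ideal gas ΔU = nCvΔT with Cv = (5/2)R = 20.8 J/(mol·K).
ΔU = 1.19×20.8×(203−327) = -3070 J.

-3070 J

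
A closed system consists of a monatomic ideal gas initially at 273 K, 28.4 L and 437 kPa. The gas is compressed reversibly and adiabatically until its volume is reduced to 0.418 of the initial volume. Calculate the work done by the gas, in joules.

-14700 J

n = P₁V₁/(RT₁) = 437×28.4/(8.314×273) = 5.47 mol.
Adiabatic: TV^(γ−1) = const ⇒ T₂ = 273×(2.39)^0.667 = 488 K; PV^γ = const ⇒ P₂ = 1870 kPa.
ΔU = nCvΔT = 5.47×12.5×(488−273) = 14700 J.
Q = 0 for an adiabatic process, so W = −ΔU = -14700 J.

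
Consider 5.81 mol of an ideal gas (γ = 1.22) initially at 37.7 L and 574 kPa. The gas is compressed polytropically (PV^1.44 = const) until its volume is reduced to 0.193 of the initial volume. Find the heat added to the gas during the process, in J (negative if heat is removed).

52200 J

T₁ = P₁V₁/(nR) = 574×37.7/(5.81×8.314) = 448 K.
Polytropic n=1.44: T₂ = T₁(V₁/V₂)^(n−1) = 448×(5.18)^0.44 = 924 K; P₂ = P₁(V₁/V₂)^n = 6130 kPa.
W = (P₁V₁−P₂V₂)/(n−1) = (574×37.7−6130×7.28)/0.44 = -52200 J.
ΔU = nCvΔT = 5.81×37.8×(924−448) = 104000 J.
Q = ΔU + W = 52200 J.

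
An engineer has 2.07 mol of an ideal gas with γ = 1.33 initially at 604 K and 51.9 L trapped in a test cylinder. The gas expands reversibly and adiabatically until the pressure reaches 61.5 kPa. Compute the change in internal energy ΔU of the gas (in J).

P₁ = nRT₁/V₁ = 2.07×8.314×604/51.9 = 200 kPa.
Adiabatic: T₂/T₁ = (P₂/P₁)^((γ−1)/γ) ⇒ T₂ = 604×(0.307)^0.248 = 451 K; V₂ = 126 L.
For an ideal gas ΔU = nCvΔT with Cv = R/(γ−1) = 25.2 J/(mol·K).
ΔU = 2.07×25.2×(451−604) = -8000 J.

-8000 J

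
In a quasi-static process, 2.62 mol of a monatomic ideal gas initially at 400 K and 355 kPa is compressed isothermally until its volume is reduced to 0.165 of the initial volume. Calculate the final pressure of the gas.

2150 kPa

V₁ = nRT₁/P₁ = 2.62×8.314×400/355 = 24.5 L.
Isothermal: T stays 400 K; PV = const ⇒ V₂ = 4.05 L, P₂ = 2150 kPa.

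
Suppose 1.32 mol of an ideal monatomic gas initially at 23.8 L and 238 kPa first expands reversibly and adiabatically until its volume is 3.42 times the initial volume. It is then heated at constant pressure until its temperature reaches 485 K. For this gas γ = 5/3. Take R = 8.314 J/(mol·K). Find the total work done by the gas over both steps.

T₁ = P₁V₁/(nR) = 238×23.8/(1.32×8.314) = 516 K.
Step 1 — Adiabatic: TV^(γ−1) = const ⇒ T₂ = 516×(0.292)^0.667 = 227 K; PV^γ = const ⇒ P₂ = 30.7 kPa.
ΔU = nCvΔT = 1.32×12.5×(227−516) = -4750 J.
Q = 0 for an adiabatic process, so W = −ΔU = 4750 J.
State after step 1: P = 30.7 kPa, V = 81.4 L, T = 227 K.
Step 2 — Isobaric: P stays 30.7 kPa; V/T = const ⇒ T₂ = 485 K, V₂ = 174 L.
W = PΔV = 30.7×(174−81.4) kPa·L = 2830 J.
ΔU = nCvΔT = 1.32×12.5×(485−227) = 4240 J.
Q = ΔU + W = nCpΔT = 7070 J.
Net over both steps: W = 7580 J, Q = 7070 J, ΔU = -513 J.

7580 J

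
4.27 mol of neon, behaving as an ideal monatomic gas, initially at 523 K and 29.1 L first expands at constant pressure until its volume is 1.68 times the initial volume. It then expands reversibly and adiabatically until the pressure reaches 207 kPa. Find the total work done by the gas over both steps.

P₁ = nRT₁/V₁ = 4.27×8.314×523/29.1 = 638 kPa.
Step 1 — Isobaric: P stays 638 kPa; V/T = const ⇒ T₂ = 879 K, V₂ = 48.9 L.
W = PΔV = 638×(48.9−29.1) kPa·L = 12600 J.
ΔU = nCvΔT = 4.27×12.5×(879−523) = 18900 J.
Q = ΔU + W = nCpΔT = 31600 J.
State after step 1: P = 638 kPa, V = 48.9 L, T = 879 K.
Step 2 — Adiabatic: T₂/T₁ = (P₂/P₁)^((γ−1)/γ) ⇒ T₂ = 879×(0.324)^0.400 = 560 K; V₂ = 96.1 L.
ΔU = nCvΔT = 4.27×12.5×(560−879) = -17000 J.
Q = 0 for an adiabatic process, so W = −ΔU = 17000 J.
Net over both steps: W = 29600 J, Q = 31600 J, ΔU = 1980 J.

29600 J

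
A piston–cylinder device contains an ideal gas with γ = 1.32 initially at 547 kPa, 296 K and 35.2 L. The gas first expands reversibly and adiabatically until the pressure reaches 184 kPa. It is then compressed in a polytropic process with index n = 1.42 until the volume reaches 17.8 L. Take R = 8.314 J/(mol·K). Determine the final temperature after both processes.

428 K

n = P₁V₁/(RT₁) = 547×35.2/(8.314×296) = 7.82 mol.
Step 1 — Adiabatic: T₂/T₁ = (P₂/P₁)^((γ−1)/γ) ⇒ T₂ = 296×(0.336)^0.242 = 227 K; V₂ = 80.4 L.
ΔU = nCvΔT = 7.82×26.0×(227−296) = -14000 J.
Q = 0 for an adiabatic process, so W = −ΔU = 14000 J.
State after step 1: P = 184 kPa, V = 80.4 L, T = 227 K.
Step 2 — Polytropic n=1.42: T₂ = T₁(V₁/V₂)^(n−1) = 227×(4.51)^0.42 = 428 K; P₂ = P₁(V₁/V₂)^n = 1560 kPa.
W = (P₁V₁−P₂V₂)/(n−1) = (184×80.4−1560×17.8)/0.42 = -31100 J.
ΔU = nCvΔT = 7.82×26.0×(428−227) = 40800 J.
Q = ΔU + W = 9720 J.
Net over both steps: W = -17100 J, Q = 9720 J, ΔU = 26800 J.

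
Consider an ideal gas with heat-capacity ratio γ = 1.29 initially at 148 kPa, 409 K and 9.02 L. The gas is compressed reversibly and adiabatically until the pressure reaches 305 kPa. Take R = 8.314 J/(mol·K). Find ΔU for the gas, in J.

n = P₁V₁/(RT₁) = 148×9.02/(8.314×409) = 0.393 mol.
Adiabatic: T₂/T₁ = (P₂/P₁)^((γ−1)/γ) ⇒ T₂ = 409×(2.06)^0.225 = 481 K; V₂ = 5.15 L.
For an ideal gas ΔU = nCvΔT with Cv = R/(γ−1) = 28.7 J/(mol·K).
ΔU = 0.393×28.7×(481−409) = 813 J.

813 J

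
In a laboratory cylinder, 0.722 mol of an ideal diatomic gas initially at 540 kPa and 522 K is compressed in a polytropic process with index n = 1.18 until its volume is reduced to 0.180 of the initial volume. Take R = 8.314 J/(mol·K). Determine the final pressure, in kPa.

V₁ = nRT₁/P₁ = 0.722×8.314×522/540 = 5.80 L.
Polytropic n=1.18: T₂ = T₁(V₁/V₂)^(n−1) = 522×(5.56)^0.18 = 711 K; P₂ = P₁(V₁/V₂)^n = 4080 kPa.

4080 kPa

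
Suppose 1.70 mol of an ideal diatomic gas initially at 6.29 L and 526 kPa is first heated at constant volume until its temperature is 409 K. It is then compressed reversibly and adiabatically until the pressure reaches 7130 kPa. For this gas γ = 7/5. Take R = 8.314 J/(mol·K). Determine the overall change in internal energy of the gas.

17700 J

T₁ = P₁V₁/(nR) = 526×6.29/(1.70×8.314) = 234 K.
Step 1 — Isochoric: V stays 6.29 L; P/T = const ⇒ T₂ = 409 K, P₂ = 919 kPa.
W = 0 (no volume change).
ΔU = nCvΔT = 1.70×20.8×(409−234) = 6180 J.
Q = ΔU = 6180 J.
State after step 1: P = 919 kPa, V = 6.29 L, T = 409 K.
Step 2 — Adiabatic: T₂/T₁ = (P₂/P₁)^((γ−1)/γ) ⇒ T₂ = 409×(7.76)^0.286 = 734 K; V₂ = 1.46 L.
ΔU = nCvΔT = 1.70×20.8×(734−409) = 11500 J.
Q = 0 for an adiabatic process, so W = −ΔU = -11500 J.
Net over both steps: W = -11500 J, Q = 6180 J, ΔU = 17700 J.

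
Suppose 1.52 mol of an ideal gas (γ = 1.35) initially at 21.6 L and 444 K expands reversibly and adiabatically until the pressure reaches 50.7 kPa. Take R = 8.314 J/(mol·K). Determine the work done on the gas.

P₁ = nRT₁/V₁ = 1.52×8.314×444/21.6 = 260 kPa.
Adiabatic: T₂/T₁ = (P₂/P₁)^((γ−1)/γ) ⇒ T₂ = 444×(0.195)^0.259 = 291 K; V₂ = 72.5 L.
ΔU = nCvΔT = 1.52×23.8×(291−444) = -5540 J.
Q = 0 for an adiabatic process, so W = −ΔU = 5540 J.
Work done on the gas = −W_by = -5540 J.

-5540 J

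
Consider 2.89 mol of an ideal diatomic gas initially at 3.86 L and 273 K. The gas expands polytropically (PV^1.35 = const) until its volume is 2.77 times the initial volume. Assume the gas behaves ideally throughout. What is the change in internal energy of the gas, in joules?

-4920 J

P₁ = nRT₁/V₁ = 2.89×8.314×273/3.86 = 1700 kPa.
Polytropic n=1.35: T₂ = T₁(V₁/V₂)^(n−1) = 273×(0.361)^0.35 = 191 K; P₂ = P₁(V₁/V₂)^n = 429 kPa.
For an ideal gas ΔU = nCvΔT with Cv = (5/2)R = 20.8 J/(mol·K).
ΔU = 2.89×20.8×(191−273) = -4920 J.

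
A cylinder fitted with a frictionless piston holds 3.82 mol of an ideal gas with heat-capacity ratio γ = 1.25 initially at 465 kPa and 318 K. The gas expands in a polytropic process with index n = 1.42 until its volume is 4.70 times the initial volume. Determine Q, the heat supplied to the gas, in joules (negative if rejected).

-7820 J

V₁ = nRT₁/P₁ = 3.82×8.314×318/465 = 21.7 L.
Polytropic n=1.42: T₂ = T₁(V₁/V₂)^(n−1) = 318×(0.213)^0.42 = 166 K; P₂ = P₁(V₁/V₂)^n = 51.7 kPa.
W = (P₁V₁−P₂V₂)/(n−1) = (465×21.7−51.7×102)/0.42 = 11500 J.
ΔU = nCvΔT = 3.82×33.3×(166−318) = -19300 J.
Q = ΔU + W = -7820 J.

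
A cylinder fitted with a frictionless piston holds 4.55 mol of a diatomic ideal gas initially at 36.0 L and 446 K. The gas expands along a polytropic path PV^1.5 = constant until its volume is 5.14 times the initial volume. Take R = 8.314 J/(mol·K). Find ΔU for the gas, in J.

P₁ = nRT₁/V₁ = 4.55×8.314×446/36.0 = 469 kPa.
Polytropic n=1.5: T₂ = T₁(V₁/V₂)^(n−1) = 446×(0.195)^0.50 = 197 K; P₂ = P₁(V₁/V₂)^n = 40.2 kPa.
For an ideal gas ΔU = nCvΔT with Cv = (5/2)R = 20.8 J/(mol·K).
ΔU = 4.55×20.8×(197−446) = -23600 J.

-23600 J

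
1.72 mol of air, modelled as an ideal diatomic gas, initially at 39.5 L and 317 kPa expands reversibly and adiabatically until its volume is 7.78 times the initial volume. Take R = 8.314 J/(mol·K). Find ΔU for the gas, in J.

-17500 J

T₁ = P₁V₁/(nR) = 317×39.5/(1.72×8.314) = 876 K.
Adiabatic: TV^(γ−1) = const ⇒ T₂ = 876×(0.129)^0.400 = 385 K; PV^γ = const ⇒ P₂ = 17.9 kPa.
For an ideal gas ΔU = nCvΔT with Cv = (5/2)R = 20.8 J/(mol·K).
ΔU = 1.72×20.8×(385−876) = -17500 J.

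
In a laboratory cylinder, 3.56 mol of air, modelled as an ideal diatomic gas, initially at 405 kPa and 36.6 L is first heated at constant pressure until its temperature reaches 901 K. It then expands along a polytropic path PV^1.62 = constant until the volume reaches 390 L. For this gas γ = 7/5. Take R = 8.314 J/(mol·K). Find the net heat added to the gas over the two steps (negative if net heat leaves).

25700 J

T₁ = P₁V₁/(nR) = 405×36.6/(3.56×8.314) = 501 K.
Step 1 — Isobaric: P stays 405 kPa; V/T = const ⇒ T₂ = 901 K, V₂ = 65.8 L.
W = PΔV = 405×(65.8−36.6) kPa·L = 11800 J.
ΔU = nCvΔT = 3.56×20.8×(901−501) = 29600 J.
Q = ΔU + W = nCpΔT = 41500 J.
State after step 1: P = 405 kPa, V = 65.8 L, T = 901 K.
Step 2 — Polytropic n=1.62: T₂ = T₁(V₁/V₂)^(n−1) = 901×(0.169)^0.62 = 299 K; P₂ = P₁(V₁/V₂)^n = 22.7 kPa.
W = (P₁V₁−P₂V₂)/(n−1) = (405×65.8−22.7×390)/0.62 = 28700 J.
ΔU = nCvΔT = 3.56×20.8×(299−901) = -44500 J.
Q = ΔU + W = -15800 J.
Net over both steps: W = 40600 J, Q = 25700 J, ΔU = -14900 J.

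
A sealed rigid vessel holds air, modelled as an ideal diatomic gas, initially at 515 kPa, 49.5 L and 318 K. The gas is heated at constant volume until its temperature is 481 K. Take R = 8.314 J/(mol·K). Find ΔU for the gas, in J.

32700 J

n = P₁V₁/(RT₁) = 515×49.5/(8.314×318) = 9.64 mol.
Isochoric: V stays 49.5 L; P/T = const ⇒ T₂ = 481 K, P₂ = 779 kPa.
For an ideal gas ΔU = nCvΔT with Cv = (5/2)R = 20.8 J/(mol·K).
ΔU = 9.64×20.8×(481−318) = 32700 J.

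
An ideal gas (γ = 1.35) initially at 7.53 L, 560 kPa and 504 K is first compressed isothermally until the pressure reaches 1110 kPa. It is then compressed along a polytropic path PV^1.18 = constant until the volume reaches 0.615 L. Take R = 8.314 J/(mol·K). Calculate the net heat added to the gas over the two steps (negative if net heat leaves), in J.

n = P₁V₁/(RT₁) = 560×7.53/(8.314×504) = 1.01 mol.
Step 1 — Isothermal: T stays 504 K; PV = const ⇒ V₂ = 3.80 L, P₂ = 1110 kPa.
ΔU = 0 (ideal gas, T constant).
W = nRT ln(V₂/V₁) = 1.01×8.314×504×ln(0.505) = -2890 J.
Q = ΔU + W = -2890 J.
State after step 1: P = 1110 kPa, V = 3.80 L, T = 504 K.
Step 2 — Polytropic n=1.18: T₂ = T₁(V₁/V₂)^(n−1) = 504×(6.18)^0.18 = 699 K; P₂ = P₁(V₁/V₂)^n = 9520 kPa.
W = (P₁V₁−P₂V₂)/(n−1) = (1110×3.80−9520×0.615)/0.18 = -9090 J.
ΔU = nCvΔT = 1.01×23.8×(699−504) = 4670 J.
Q = ΔU + W = -4410 J.
Net over both steps: W = -12000 J, Q = -7300 J, ΔU = 4670 J.

-7300 J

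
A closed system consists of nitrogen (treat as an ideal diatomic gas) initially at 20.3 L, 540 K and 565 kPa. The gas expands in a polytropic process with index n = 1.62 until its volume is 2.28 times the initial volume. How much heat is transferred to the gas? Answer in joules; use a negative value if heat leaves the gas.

n = P₁V₁/(RT₁) = 565×20.3/(8.314×540) = 2.55 mol.
Polytropic n=1.62: T₂ = T₁(V₁/V₂)^(n−1) = 540×(0.439)^0.62 = 324 K; P₂ = P₁(V₁/V₂)^n = 149 kPa.
W = (P₁V₁−P₂V₂)/(n−1) = (565×20.3−149×46.3)/0.62 = 7400 J.
ΔU = nCvΔT = 2.55×20.8×(324−540) = -11500 J.
Q = ΔU + W = -4070 J.

-4070 J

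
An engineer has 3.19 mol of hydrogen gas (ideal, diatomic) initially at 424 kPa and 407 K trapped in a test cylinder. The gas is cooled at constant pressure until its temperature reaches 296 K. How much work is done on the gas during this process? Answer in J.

2940 J

V₁ = nRT₁/P₁ = 3.19×8.314×407/424 = 25.5 L.
Isobaric: P stays 424 kPa; V/T = const ⇒ T₂ = 296 K, V₂ = 18.5 L.
W = PΔV = 424×(18.5−25.5) kPa·L = -2940 J.
Work done on the gas = −W_by = 2940 J.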